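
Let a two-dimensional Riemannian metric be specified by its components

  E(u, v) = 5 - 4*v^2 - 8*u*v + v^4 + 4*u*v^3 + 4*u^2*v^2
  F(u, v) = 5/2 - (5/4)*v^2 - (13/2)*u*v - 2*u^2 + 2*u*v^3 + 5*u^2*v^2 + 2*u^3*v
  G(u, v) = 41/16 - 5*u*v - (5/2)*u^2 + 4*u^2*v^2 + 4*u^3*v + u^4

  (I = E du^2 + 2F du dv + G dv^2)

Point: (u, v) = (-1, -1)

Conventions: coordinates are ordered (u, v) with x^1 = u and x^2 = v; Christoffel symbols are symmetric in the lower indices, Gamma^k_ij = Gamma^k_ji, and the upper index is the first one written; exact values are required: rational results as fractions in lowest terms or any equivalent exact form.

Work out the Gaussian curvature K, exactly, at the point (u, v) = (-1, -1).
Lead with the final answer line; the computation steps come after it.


Answer: K = -1024/2187

E = 2, F = 7/4, G = 65/16, EG - F^2 = 81/16 at the point
E_u = -4, E_v = -8, F_u = -15/2, F_v = -9, G_u = -14, G_v = -7
E_vv = 36, F_uv = 51/2, G_uu = 39
Using the Brioschi determinant formula for K from the metric derivatives:
M1 = [[-E_vv/2 + F_uv - G_uu/2, E_u/2, F_u - E_v/2], [F_v - G_u/2, E, F], [G_v/2, F, G]] = [[-12, -2, -7/2], [-2, 2, 7/4], [-7/2, 7/4, 65/16]]; det M1 = -77
M2 = [[0, E_v/2, G_u/2], [E_v/2, E, F], [G_u/2, F, G]] = [[0, -4, -7], [-4, 2, 7/4], [-7, 7/4, 65/16]]; det M2 = -65
det M1 - det M2 = -12; K = -12 / (81/16)^2 = -1024/2187


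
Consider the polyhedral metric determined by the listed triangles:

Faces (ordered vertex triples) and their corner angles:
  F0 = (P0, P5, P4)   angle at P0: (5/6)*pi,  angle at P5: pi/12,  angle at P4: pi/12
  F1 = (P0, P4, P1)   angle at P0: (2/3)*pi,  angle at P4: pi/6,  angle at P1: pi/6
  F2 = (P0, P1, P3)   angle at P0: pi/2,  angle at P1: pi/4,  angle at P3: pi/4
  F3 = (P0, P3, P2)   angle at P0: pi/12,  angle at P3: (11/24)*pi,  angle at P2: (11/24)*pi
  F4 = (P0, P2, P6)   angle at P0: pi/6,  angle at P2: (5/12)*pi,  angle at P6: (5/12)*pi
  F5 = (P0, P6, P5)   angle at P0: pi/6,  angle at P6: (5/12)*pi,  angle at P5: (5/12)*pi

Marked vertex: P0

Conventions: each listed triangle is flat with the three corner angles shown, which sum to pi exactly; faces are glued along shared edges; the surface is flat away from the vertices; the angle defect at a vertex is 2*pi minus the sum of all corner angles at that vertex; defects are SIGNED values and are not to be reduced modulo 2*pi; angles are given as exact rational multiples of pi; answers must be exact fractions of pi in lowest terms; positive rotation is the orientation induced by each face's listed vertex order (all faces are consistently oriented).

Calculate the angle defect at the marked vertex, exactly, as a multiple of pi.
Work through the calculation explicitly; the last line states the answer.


Sum of corner angles at P0: (29/12)*pi
defect = 2*pi - (29/12)*pi

Answer: defect(P0) = (-5/12)*pi


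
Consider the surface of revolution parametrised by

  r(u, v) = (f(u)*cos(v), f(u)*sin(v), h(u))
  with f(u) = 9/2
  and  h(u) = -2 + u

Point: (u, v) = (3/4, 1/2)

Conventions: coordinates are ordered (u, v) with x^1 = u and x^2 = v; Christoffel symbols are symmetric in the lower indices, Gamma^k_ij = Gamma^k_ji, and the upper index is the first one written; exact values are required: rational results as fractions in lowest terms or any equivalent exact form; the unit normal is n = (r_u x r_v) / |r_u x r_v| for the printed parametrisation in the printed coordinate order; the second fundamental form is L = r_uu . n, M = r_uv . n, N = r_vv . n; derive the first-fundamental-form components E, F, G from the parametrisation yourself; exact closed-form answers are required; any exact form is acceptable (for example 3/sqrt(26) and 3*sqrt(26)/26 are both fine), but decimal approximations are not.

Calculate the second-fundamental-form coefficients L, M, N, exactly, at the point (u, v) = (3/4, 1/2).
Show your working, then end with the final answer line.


f = 9/2, f' = 0, f'' = 0, h' = 1, h'' = 0
E = 1, F = 0, G = 81/4; answer radicand W^2 = 1
unnormalised second-form numerators: l = 0, m = 0, n = 9/2; L = l/sqrt(1), and similarly M = m/sqrt(W^2), N = n/sqrt(W^2)

Answer: L = 0, M = 0, N = 9/2


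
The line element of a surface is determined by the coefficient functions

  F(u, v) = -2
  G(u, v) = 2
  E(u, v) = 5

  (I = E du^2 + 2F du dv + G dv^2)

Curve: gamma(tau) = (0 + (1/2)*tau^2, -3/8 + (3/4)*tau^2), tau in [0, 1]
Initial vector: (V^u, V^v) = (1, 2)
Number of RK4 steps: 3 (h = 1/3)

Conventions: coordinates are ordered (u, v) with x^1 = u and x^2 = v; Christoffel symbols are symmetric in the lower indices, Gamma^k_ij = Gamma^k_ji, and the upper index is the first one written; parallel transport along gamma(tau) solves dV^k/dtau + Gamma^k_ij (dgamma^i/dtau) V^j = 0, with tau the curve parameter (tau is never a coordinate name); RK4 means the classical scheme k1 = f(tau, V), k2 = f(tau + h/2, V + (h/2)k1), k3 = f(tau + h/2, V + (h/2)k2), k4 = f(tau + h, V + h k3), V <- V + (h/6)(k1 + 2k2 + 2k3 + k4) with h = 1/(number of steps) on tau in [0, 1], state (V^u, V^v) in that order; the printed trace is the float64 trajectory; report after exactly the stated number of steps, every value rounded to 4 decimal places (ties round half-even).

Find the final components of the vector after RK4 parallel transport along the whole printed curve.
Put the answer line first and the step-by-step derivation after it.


Answer: V^u = 1.0000, V^v = 2.0000

gamma'(tau) = (tau, (3/2)*tau); f(tau, V)^k = -Gamma^k_ij(gamma(tau)) gamma'^i(tau) V^j; h = 1/3; intermediate values shown to 6 dp
curve data and Christoffel symbols at the stage parameters:
  tau = 0.000000: gamma = (0.000000, -0.375000), gamma' = (0.000000, 0.000000); Gamma_uuu = 0.000000, Gamma_uuv = 0.000000, Gamma_uvv = 0.000000, Gamma_vuu = 0.000000, Gamma_vuv = 0.000000, Gamma_vvv = 0.000000
  tau = 0.166667: gamma = (0.013889, -0.354167), gamma' = (0.166667, 0.250000); Gamma_uuu = 0.000000, Gamma_uuv = 0.000000, Gamma_uvv = 0.000000, Gamma_vuu = 0.000000, Gamma_vuv = 0.000000, Gamma_vvv = 0.000000
  tau = 0.333333: gamma = (0.055556, -0.291667), gamma' = (0.333333, 0.500000); Gamma_uuu = 0.000000, Gamma_uuv = 0.000000, Gamma_uvv = 0.000000, Gamma_vuu = 0.000000, Gamma_vuv = 0.000000, Gamma_vvv = 0.000000
  tau = 0.500000: gamma = (0.125000, -0.187500), gamma' = (0.500000, 0.750000); Gamma_uuu = 0.000000, Gamma_uuv = 0.000000, Gamma_uvv = 0.000000, Gamma_vuu = 0.000000, Gamma_vuv = 0.000000, Gamma_vvv = 0.000000
  tau = 0.666667: gamma = (0.222222, -0.041667), gamma' = (0.666667, 1.000000); Gamma_uuu = 0.000000, Gamma_uuv = 0.000000, Gamma_uvv = 0.000000, Gamma_vuu = 0.000000, Gamma_vuv = 0.000000, Gamma_vvv = 0.000000
  tau = 0.833333: gamma = (0.347222, 0.145833), gamma' = (0.833333, 1.250000); Gamma_uuu = 0.000000, Gamma_uuv = 0.000000, Gamma_uvv = 0.000000, Gamma_vuu = 0.000000, Gamma_vuv = 0.000000, Gamma_vvv = 0.000000
  tau = 1.000000: gamma = (0.500000, 0.375000), gamma' = (1.000000, 1.500000); Gamma_uuu = 0.000000, Gamma_uuv = 0.000000, Gamma_uvv = 0.000000, Gamma_vuu = 0.000000, Gamma_vuv = 0.000000, Gamma_vvv = 0.000000
step 0: V^u = 1.0000, V^v = 2.0000
step 1: k1 = (0.000000, 0.000000), k2 = (0.000000, 0.000000), k3 = (0.000000, 0.000000), k4 = (0.000000, 0.000000); V <- V + (h/6)(k1 + 2k2 + 2k3 + k4): V^u = 1.0000, V^v = 2.0000
step 2: k1 = (0.000000, 0.000000), k2 = (0.000000, 0.000000), k3 = (0.000000, 0.000000), k4 = (0.000000, 0.000000); V <- V + (h/6)(k1 + 2k2 + 2k3 + k4): V^u = 1.0000, V^v = 2.0000
step 3: k1 = (0.000000, 0.000000), k2 = (0.000000, 0.000000), k3 = (0.000000, 0.000000), k4 = (0.000000, 0.000000); V <- V + (h/6)(k1 + 2k2 + 2k3 + k4): V^u = 1.0000, V^v = 2.0000


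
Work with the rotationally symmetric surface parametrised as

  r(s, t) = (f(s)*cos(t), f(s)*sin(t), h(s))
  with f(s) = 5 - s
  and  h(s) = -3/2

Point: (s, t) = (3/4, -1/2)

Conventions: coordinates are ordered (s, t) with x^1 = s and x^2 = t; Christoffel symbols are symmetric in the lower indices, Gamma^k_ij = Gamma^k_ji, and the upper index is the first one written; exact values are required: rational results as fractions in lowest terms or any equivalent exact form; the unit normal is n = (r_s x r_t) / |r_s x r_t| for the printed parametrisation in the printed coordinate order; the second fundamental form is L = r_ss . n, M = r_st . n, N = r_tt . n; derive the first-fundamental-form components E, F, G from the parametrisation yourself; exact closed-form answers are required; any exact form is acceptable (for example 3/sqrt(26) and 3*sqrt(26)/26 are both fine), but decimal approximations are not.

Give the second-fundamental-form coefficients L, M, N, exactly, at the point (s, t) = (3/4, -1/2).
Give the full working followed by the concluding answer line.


f = 17/4, f' = -1, f'' = 0, h' = 0, h'' = 0
E = 1, F = 0, G = 289/16; answer radicand W^2 = 1
unnormalised second-form numerators: l = 0, m = 0, n = 0; L = l/sqrt(1), and similarly M = m/sqrt(W^2), N = n/sqrt(W^2)

Answer: L = 0, M = 0, N = 0


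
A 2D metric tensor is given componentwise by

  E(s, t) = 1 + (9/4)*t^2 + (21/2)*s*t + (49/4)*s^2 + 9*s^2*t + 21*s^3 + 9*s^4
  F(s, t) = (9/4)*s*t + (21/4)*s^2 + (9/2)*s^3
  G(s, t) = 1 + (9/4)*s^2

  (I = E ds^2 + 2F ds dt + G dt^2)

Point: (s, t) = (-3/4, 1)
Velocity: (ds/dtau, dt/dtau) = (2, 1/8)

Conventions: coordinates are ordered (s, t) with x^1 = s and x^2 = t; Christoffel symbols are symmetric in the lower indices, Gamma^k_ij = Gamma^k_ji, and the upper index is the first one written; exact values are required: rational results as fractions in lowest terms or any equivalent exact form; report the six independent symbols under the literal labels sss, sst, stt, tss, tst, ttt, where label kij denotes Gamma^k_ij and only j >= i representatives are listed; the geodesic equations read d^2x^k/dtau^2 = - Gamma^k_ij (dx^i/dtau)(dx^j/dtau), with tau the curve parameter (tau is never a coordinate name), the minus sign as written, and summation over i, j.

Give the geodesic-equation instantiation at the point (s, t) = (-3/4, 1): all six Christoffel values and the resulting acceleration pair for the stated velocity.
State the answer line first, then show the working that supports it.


Answer: Gamma_sss = -144/661, Gamma_sst = 216/661, Gamma_stt = 0, Gamma_tss = 288/661, Gamma_tst = -432/661, Gamma_ttt = 0; accelerations (d^2s/dtau^2, d^2t/dtau^2) = (468/661, -936/661)

E = 337/256, F = -81/128, G = 145/64 at the point
E_s = -9/8, E_t = 27/16, F_s = 63/32, F_t = -27/16, G_s = -27/8, G_t = 0
EG - F^2 = 661/256;  g^inv = (256/661) * [[145/64, 81/128], [81/128, 337/256]]
first-kind symbols [ij,l] = (1/2)(d_i g_jl + d_j g_il - d_l g_ij): [ss,s] = E_s/2 = -9/16, [ss,t] = F_s - E_t/2 = 9/8, [st,s] = E_t/2 = 27/32, [st,t] = G_s/2 = -27/16, [tt,s] = F_t - G_s/2 = 0, [tt,t] = G_t/2 = 0
Gamma^s_ij = (G*[ij,s] - F*[ij,t])/(EG - F^2), Gamma^t_ij = (E*[ij,t] - F*[ij,s])/(EG - F^2)
Gamma_sss = -144/661, Gamma_sst = 216/661, Gamma_stt = 0, Gamma_tss = 288/661, Gamma_tst = -432/661, Gamma_ttt = 0
d^2s/dtau^2 = -(Gamma_sss*(2)^2 + 2*Gamma_sst*(2)*(1/8) + Gamma_stt*(1/8)^2) = 468/661
d^2t/dtau^2 = -(Gamma_tss*(2)^2 + 2*Gamma_tst*(2)*(1/8) + Gamma_ttt*(1/8)^2) = -936/661


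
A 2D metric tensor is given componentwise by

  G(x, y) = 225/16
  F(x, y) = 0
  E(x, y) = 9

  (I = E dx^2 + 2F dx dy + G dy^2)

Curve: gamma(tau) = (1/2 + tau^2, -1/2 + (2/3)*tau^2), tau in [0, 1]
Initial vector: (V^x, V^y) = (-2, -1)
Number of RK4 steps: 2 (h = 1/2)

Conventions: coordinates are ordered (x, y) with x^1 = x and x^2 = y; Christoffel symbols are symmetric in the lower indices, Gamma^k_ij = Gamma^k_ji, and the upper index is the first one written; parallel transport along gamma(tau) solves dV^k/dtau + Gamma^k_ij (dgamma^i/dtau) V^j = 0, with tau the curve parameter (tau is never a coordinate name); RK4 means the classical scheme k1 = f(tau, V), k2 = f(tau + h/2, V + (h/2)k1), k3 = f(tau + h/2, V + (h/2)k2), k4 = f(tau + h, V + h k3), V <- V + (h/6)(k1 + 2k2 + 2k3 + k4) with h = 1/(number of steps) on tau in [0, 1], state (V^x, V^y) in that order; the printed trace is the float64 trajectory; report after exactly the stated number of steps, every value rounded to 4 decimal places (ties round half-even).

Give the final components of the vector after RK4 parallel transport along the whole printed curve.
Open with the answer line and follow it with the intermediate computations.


Answer: V^x = -2.0000, V^y = -1.0000

gamma'(tau) = (2*tau, (4/3)*tau); f(tau, V)^k = -Gamma^k_ij(gamma(tau)) gamma'^i(tau) V^j; h = 1/2; intermediate values shown to 6 dp
curve data and Christoffel symbols at the stage parameters:
  tau = 0.000000: gamma = (0.500000, -0.500000), gamma' = (0.000000, 0.000000); Gamma_xxx = 0.000000, Gamma_xxy = 0.000000, Gamma_xyy = 0.000000, Gamma_yxx = 0.000000, Gamma_yxy = 0.000000, Gamma_yyy = 0.000000
  tau = 0.250000: gamma = (0.562500, -0.458333), gamma' = (0.500000, 0.333333); Gamma_xxx = 0.000000, Gamma_xxy = 0.000000, Gamma_xyy = 0.000000, Gamma_yxx = 0.000000, Gamma_yxy = 0.000000, Gamma_yyy = 0.000000
  tau = 0.500000: gamma = (0.750000, -0.333333), gamma' = (1.000000, 0.666667); Gamma_xxx = 0.000000, Gamma_xxy = 0.000000, Gamma_xyy = 0.000000, Gamma_yxx = 0.000000, Gamma_yxy = 0.000000, Gamma_yyy = 0.000000
  tau = 0.750000: gamma = (1.062500, -0.125000), gamma' = (1.500000, 1.000000); Gamma_xxx = 0.000000, Gamma_xxy = 0.000000, Gamma_xyy = 0.000000, Gamma_yxx = 0.000000, Gamma_yxy = 0.000000, Gamma_yyy = 0.000000
  tau = 1.000000: gamma = (1.500000, 0.166667), gamma' = (2.000000, 1.333333); Gamma_xxx = 0.000000, Gamma_xxy = 0.000000, Gamma_xyy = 0.000000, Gamma_yxx = 0.000000, Gamma_yxy = 0.000000, Gamma_yyy = 0.000000
step 0: V^x = -2.0000, V^y = -1.0000
step 1: k1 = (0.000000, 0.000000), k2 = (0.000000, 0.000000), k3 = (0.000000, 0.000000), k4 = (0.000000, 0.000000); V <- V + (h/6)(k1 + 2k2 + 2k3 + k4): V^x = -2.0000, V^y = -1.0000
step 2: k1 = (0.000000, 0.000000), k2 = (0.000000, 0.000000), k3 = (0.000000, 0.000000), k4 = (0.000000, 0.000000); V <- V + (h/6)(k1 + 2k2 + 2k3 + k4): V^x = -2.0000, V^y = -1.0000


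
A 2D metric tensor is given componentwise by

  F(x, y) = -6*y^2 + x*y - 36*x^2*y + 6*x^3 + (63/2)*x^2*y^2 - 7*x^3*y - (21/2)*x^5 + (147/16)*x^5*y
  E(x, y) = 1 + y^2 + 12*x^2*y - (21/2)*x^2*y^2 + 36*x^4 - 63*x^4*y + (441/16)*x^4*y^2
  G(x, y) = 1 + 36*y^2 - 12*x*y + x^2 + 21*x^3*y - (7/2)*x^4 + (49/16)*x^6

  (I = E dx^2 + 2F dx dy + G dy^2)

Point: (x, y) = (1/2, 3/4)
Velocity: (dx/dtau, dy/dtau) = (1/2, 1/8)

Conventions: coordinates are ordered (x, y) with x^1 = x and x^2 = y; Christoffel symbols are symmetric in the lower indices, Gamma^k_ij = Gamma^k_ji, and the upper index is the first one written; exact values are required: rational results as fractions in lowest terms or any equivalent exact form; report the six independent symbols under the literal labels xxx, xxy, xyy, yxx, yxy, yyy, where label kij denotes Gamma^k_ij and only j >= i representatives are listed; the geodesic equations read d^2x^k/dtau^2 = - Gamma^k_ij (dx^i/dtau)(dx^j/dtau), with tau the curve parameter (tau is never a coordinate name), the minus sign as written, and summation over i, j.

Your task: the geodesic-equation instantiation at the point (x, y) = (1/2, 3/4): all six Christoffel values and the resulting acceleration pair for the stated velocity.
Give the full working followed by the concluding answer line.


E = 10657/4096, F = -10935/2048, G = 19249/1024 at the point
E_x = 2673/512, E_y = -405/512, F_x = -9315/1024, F_y = -3213/512, G_x = 675/256, G_y = 405/8
EG - F^2 = 83557/4096;  g^inv = (4096/83557) * [[19249/1024, 10935/2048], [10935/2048, 10657/4096]]
first-kind symbols [ij,l] = (1/2)(d_i g_jl + d_j g_il - d_l g_ij): [xx,x] = E_x/2 = 2673/1024, [xx,y] = F_x - E_y/2 = -4455/512, [xy,x] = E_y/2 = -405/1024, [xy,y] = G_x/2 = 675/512, [yy,x] = F_y - G_x/2 = -243/32, [yy,y] = G_y/2 = 405/16
Gamma^x_ij = (G*[ij,x] - F*[ij,y])/(EG - F^2), Gamma^y_ij = (E*[ij,y] - F*[ij,x])/(EG - F^2)
Gamma_xxx = 10692/83557, Gamma_xxy = -1620/83557, Gamma_xyy = -31104/83557, Gamma_yxx = -35640/83557, Gamma_yxy = 5400/83557, Gamma_yyy = 103680/83557
d^2x/dtau^2 = -(Gamma_xxx*(1/2)^2 + 2*Gamma_xxy*(1/2)*(1/8) + Gamma_xyy*(1/8)^2) = -3969/167114
d^2y/dtau^2 = -(Gamma_yxx*(1/2)^2 + 2*Gamma_yxy*(1/2)*(1/8) + Gamma_yyy*(1/8)^2) = 6615/83557

Answer: Gamma_xxx = 10692/83557, Gamma_xxy = -1620/83557, Gamma_xyy = -31104/83557, Gamma_yxx = -35640/83557, Gamma_yxy = 5400/83557, Gamma_yyy = 103680/83557; accelerations (d^2x/dtau^2, d^2y/dtau^2) = (-3969/167114, 6615/83557)


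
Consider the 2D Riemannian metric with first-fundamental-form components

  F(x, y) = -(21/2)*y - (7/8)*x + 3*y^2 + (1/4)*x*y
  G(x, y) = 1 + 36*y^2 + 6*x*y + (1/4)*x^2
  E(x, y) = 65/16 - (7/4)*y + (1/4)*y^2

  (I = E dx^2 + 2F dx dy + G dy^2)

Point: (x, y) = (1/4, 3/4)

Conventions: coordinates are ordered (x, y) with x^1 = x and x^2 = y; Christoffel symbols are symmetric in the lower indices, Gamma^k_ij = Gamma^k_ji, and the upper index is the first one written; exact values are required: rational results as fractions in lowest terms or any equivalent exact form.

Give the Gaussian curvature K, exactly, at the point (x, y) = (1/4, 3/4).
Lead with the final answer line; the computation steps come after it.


Answer: K = -256/603729

E = 185/64, F = -407/64, G = 1433/64, EG - F^2 = 777/32 at the point
E_x = 0, E_y = -11/8, F_x = -11/16, F_y = -95/16, G_x = 37/8, G_y = 111/2
E_yy = 1/2, F_xy = 1/4, G_xx = 1/2
Brioschi: K = (det M1 - det M2) / (EG - F^2)^2 with the standard first/second-derivative matrices M1, M2.
M1 = [[-E_yy/2 + F_xy - G_xx/2, E_x/2, F_x - E_y/2], [F_y - G_x/2, E, F], [G_y/2, F, G]] = [[-1/4, 0, 0], [-33/4, 185/64, -407/64], [111/4, -407/64, 1433/64]]; det M1 = -777/128
M2 = [[0, E_y/2, G_x/2], [E_y/2, E, F], [G_x/2, F, G]] = [[0, -11/16, 37/16], [-11/16, 185/64, -407/64], [37/16, -407/64, 1433/64]]; det M2 = -745/128
det M1 - det M2 = -1/4; K = -1/4 / (777/32)^2 = -256/603729


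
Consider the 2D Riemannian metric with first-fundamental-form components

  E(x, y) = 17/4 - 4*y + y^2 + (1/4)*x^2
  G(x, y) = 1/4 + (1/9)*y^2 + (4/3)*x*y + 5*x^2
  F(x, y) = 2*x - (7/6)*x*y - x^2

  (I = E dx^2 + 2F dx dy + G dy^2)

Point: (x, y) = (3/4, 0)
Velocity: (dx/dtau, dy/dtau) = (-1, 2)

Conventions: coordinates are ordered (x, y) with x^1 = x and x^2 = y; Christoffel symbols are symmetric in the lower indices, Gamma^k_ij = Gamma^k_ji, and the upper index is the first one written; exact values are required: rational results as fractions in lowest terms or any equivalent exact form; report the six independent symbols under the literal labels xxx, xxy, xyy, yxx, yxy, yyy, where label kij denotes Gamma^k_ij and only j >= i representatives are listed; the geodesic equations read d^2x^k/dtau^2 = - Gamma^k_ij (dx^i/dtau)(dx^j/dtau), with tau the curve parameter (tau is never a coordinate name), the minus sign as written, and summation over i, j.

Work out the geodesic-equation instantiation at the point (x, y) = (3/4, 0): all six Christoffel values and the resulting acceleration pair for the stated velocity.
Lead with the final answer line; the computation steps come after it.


Answer: Gamma_xxx = -1812/12869, Gamma_xxy = -9872/12869, Gamma_xyy = -14984/12869, Gamma_yxx = 11060/12869, Gamma_yxy = 18780/12869, Gamma_yyy = 6688/12869; accelerations (d^2x/dtau^2, d^2y/dtau^2) = (22260/12869, 37308/12869)

E = 281/64, F = 15/16, G = 49/16 at the point
E_x = 3/8, E_y = -4, F_x = 1/2, F_y = -7/8, G_x = 15/2, G_y = 1
EG - F^2 = 12869/1024;  g^inv = (1024/12869) * [[49/16, -15/16], [-15/16, 281/64]]
first-kind symbols [ij,l] = (1/2)(d_i g_jl + d_j g_il - d_l g_ij): [xx,x] = E_x/2 = 3/16, [xx,y] = F_x - E_y/2 = 5/2, [xy,x] = E_y/2 = -2, [xy,y] = G_x/2 = 15/4, [yy,x] = F_y - G_x/2 = -37/8, [yy,y] = G_y/2 = 1/2
Gamma^x_ij = (G*[ij,x] - F*[ij,y])/(EG - F^2), Gamma^y_ij = (E*[ij,y] - F*[ij,x])/(EG - F^2)
Gamma_xxx = -1812/12869, Gamma_xxy = -9872/12869, Gamma_xyy = -14984/12869, Gamma_yxx = 11060/12869, Gamma_yxy = 18780/12869, Gamma_yyy = 6688/12869
d^2x/dtau^2 = -(Gamma_xxx*(-1)^2 + 2*Gamma_xxy*(-1)*(2) + Gamma_xyy*(2)^2) = 22260/12869
d^2y/dtau^2 = -(Gamma_yxx*(-1)^2 + 2*Gamma_yxy*(-1)*(2) + Gamma_yyy*(2)^2) = 37308/12869


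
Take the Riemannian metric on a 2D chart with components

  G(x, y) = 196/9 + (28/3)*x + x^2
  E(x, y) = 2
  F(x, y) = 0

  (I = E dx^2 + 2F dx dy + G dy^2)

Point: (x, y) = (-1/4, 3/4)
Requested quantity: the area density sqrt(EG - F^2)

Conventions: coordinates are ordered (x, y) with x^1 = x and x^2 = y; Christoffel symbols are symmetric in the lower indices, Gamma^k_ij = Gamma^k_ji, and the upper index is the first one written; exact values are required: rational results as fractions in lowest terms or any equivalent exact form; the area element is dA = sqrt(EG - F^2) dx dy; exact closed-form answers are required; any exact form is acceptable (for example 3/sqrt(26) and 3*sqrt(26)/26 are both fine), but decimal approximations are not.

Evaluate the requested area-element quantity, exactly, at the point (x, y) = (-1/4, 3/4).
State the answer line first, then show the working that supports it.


Answer: sqrt(EG - F^2) = 53*sqrt(2)/12

E = 2, F = 0, G = 2809/144; EG - F^2 = 2809/72


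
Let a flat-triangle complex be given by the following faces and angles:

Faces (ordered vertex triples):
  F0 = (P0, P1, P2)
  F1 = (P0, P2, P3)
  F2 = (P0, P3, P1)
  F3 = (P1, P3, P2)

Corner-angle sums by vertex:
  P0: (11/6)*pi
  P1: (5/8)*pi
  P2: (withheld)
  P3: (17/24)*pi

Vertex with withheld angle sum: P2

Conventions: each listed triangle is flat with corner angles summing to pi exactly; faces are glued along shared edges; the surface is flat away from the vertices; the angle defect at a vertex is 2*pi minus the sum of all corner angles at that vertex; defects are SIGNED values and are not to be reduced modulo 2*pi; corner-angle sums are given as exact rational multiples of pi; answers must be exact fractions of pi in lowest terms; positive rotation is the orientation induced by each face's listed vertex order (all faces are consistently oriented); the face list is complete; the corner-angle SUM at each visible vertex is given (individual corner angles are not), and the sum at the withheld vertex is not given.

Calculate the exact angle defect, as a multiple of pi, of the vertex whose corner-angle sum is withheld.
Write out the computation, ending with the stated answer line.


V = 4, E = 6, F = 4; chi = V - E + F = 2
Gauss-Bonnet: total defect = 2*pi*chi = 4*pi; visible defects sum to (17/6)*pi

Answer: defect(P2) = (7/6)*pi


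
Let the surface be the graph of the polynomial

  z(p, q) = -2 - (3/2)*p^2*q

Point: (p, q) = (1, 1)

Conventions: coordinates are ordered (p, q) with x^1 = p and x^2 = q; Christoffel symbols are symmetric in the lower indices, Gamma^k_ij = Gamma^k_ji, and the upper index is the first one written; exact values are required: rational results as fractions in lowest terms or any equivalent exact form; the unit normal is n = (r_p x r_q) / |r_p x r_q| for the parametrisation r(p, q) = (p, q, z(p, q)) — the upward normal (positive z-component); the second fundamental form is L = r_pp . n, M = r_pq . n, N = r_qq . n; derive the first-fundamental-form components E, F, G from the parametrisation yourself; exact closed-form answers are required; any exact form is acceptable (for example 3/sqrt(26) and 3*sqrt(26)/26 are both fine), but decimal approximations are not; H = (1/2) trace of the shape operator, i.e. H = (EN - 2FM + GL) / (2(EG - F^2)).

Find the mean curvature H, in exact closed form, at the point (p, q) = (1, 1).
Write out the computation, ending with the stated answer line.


z_p = -3, z_q = -3/2, z_pp = -3, z_pq = -3, z_qq = 0
E = 10, F = 9/2, G = 13/4; answer radicand W^2 = 49/4
unnormalised second-form numerators: l = -3, m = -3, n = 0; L = l/sqrt(49/4), and similarly M = m/sqrt(W^2), N = n/sqrt(W^2)
H = (E*n - 2*F*m + G*l) / (2*(EG - F^2)*sqrt(W^2)); E*n - 2*F*m + G*l = 69/4, EG - F^2 = 49/4, so H = (69/98)/sqrt(49/4)

Answer: H = 69/343


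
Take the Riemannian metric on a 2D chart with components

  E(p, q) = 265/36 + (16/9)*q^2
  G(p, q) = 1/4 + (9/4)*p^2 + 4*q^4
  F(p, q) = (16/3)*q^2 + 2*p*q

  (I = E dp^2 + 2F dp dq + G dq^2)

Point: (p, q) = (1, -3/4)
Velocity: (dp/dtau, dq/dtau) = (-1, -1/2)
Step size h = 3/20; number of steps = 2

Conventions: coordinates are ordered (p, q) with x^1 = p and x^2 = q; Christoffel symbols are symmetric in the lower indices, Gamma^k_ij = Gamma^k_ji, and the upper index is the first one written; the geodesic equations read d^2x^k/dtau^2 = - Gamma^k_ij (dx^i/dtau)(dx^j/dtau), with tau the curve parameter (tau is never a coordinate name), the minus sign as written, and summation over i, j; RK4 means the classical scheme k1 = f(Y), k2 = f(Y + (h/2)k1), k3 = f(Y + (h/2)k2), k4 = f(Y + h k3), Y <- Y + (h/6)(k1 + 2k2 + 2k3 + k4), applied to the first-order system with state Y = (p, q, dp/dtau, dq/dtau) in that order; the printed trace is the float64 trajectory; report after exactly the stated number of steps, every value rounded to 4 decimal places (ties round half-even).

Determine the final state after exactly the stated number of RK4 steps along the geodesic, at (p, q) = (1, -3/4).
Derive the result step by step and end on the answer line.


f(Y) = (dp/dtau, dq/dtau, -Gamma^p_ij Y'^i Y'^j, -Gamma^q_ij Y'^i Y'^j) with the Gammas evaluated at the stage position; h = 0.150000; intermediate values shown to 6 dp
step 0: p = 1.0000, q = -0.7500, dp/dtau = -1.0000, dq/dtau = -0.5000
step 1:
  k1: at (p, q) = (1.000000, -0.750000), (dp/dtau, dq/dtau) = (-1.000000, -0.500000); Gamma_ppp = 0.008551, Gamma_ppq = -0.287186, Gamma_pqq = -0.889484, Gamma_qpp = -0.047666, Gamma_qpq = 0.711908, Gamma_qqq = -0.541948; k1 = (-1.000000, -0.500000, 0.501006, -0.528755)
  k2: at (p, q) = (0.925000, -0.787500), (dp/dtau, dq/dtau) = (-0.962425, -0.539657); Gamma_ppp = 0.011564, Gamma_ppq = -0.323176, Gamma_pqq = -0.886341, Gamma_qpp = -0.052888, Gamma_qpq = 0.721504, Gamma_qqq = -0.610389; k2 = (-0.962425, -0.539657, 0.583118, -0.522716)
  k3: at (p, q) = (0.927818, -0.790474), (dp/dtau, dq/dtau) = (-0.956266, -0.539204); Gamma_ppp = 0.011590, Gamma_ppq = -0.324029, Gamma_pqq = -0.887805, Gamma_qpp = -0.052628, Gamma_qpq = 0.718160, Gamma_qqq = -0.612232; k3 = (-0.956266, -0.539204, 0.581676, -0.514472)
  k4: at (p, q) = (0.856560, -0.830881), (dp/dtau, dq/dtau) = (-0.912749, -0.577171); Gamma_ppp = 0.015111, Gamma_ppq = -0.361507, Gamma_pqq = -0.876670, Gamma_qpp = -0.057462, Gamma_qpq = 0.720667, Gamma_qqq = -0.685246; k4 = (-0.912749, -0.577171, 0.660345, -0.483167)
  Y <- Y + (h/6)(k1 + 2k2 + 2k3 + k4): p = 0.8562, q = -0.8309, dp/dtau = -0.9127, dq/dtau = -0.5772
step 2:
  k1: at (p, q) = (0.856247, -0.830872), (dp/dtau, dq/dtau) = (-0.912727, -0.577157); Gamma_ppp = 0.015121, Gamma_ppq = -0.361584, Gamma_pqq = -0.876579, Gamma_qpp = -0.057488, Gamma_qpq = 0.720815, Gamma_qqq = -0.685389; k1 = (-0.912727, -0.577157, 0.660356, -0.483229)
  k2: at (p, q) = (0.787792, -0.874159), (dp/dtau, dq/dtau) = (-0.863200, -0.613400); Gamma_ppp = 0.019100, Gamma_ppq = -0.399786, Gamma_pqq = -0.856198, Gamma_qpp = -0.061724, Gamma_qpq = 0.716008, Gamma_qqq = -0.761848; k2 = (-0.863200, -0.613400, 0.731284, -0.425590)
  k3: at (p, q) = (0.791507, -0.876877), (dp/dtau, dq/dtau) = (-0.857880, -0.609077); Gamma_ppp = 0.019037, Gamma_ppq = -0.399931, Gamma_pqq = -0.857364, Gamma_qpp = -0.061251, Gamma_qpq = 0.712091, Gamma_qqq = -0.762360; k3 = (-0.857880, -0.609077, 0.721989, -0.416262)
  k4: at (p, q) = (0.727565, -0.922234), (dp/dtau, dq/dtau) = (-0.804428, -0.639597); Gamma_ppp = 0.023165, Gamma_ppq = -0.436519, Gamma_pqq = -0.827534, Gamma_qpp = -0.064351, Gamma_qpq = 0.699338, Gamma_qqq = -0.837864; k4 = (-0.804428, -0.639597, 0.772727, -0.335234)
  Y <- Y + (h/6)(k1 + 2k2 + 2k3 + k4): p = 0.7273, q = -0.9224, dp/dtau = -0.8042, dq/dtau = -0.6397

Answer: p = 0.7273, q = -0.9224, dp/dtau = -0.8042, dq/dtau = -0.6397


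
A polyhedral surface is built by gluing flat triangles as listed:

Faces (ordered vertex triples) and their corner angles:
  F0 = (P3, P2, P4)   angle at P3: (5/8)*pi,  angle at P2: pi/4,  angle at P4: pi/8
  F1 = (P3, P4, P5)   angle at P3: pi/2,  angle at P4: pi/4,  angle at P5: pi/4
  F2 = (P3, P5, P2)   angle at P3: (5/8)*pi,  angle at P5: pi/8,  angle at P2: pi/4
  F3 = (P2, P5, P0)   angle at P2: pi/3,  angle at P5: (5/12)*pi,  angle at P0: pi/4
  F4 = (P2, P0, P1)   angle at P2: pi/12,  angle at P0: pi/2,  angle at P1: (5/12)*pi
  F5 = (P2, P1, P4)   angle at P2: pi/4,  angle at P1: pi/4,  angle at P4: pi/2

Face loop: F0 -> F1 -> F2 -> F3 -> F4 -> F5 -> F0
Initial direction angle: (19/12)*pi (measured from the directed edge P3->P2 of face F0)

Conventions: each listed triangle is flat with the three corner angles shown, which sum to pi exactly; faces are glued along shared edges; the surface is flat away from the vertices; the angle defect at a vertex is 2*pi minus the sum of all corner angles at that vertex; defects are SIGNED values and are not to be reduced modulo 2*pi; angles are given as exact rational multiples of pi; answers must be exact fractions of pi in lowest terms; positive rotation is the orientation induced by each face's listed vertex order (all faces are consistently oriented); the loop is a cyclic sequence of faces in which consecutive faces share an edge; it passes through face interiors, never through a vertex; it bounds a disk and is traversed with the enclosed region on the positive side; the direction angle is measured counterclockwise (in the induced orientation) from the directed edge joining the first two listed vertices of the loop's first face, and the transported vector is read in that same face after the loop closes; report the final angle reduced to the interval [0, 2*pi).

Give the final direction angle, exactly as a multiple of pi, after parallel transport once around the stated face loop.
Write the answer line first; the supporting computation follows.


Answer: final direction angle = (2/3)*pi

enclosed vertex P2: corner angles sum to (7/6)*pi, defect = 2*pi - (7/6)*pi = (5/6)*pi
enclosed vertex P3: corner angles sum to (7/4)*pi, defect = 2*pi - (7/4)*pi = pi/4
adding the enclosed defects to the starting angle (mod 2*pi, induced orientation) gives the holonomy
final angle = (19/12)*pi + (13/12)*pi = (2/3)*pi (mod 2*pi)


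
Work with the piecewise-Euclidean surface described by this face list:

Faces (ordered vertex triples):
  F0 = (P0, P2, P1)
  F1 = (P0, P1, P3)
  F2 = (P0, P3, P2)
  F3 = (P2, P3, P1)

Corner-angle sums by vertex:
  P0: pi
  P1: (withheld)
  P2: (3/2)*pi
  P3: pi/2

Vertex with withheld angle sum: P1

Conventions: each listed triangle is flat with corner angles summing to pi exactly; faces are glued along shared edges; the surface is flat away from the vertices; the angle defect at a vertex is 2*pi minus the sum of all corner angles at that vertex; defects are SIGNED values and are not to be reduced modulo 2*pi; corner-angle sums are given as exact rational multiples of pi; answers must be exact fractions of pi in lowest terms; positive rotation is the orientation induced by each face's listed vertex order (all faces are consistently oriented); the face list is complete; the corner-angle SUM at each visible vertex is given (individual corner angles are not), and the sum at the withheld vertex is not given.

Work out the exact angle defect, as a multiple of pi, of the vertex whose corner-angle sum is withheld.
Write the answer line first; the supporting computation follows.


Answer: defect(P1) = pi

V = 4, E = 6, F = 4; chi = V - E + F = 2
Gauss-Bonnet: total defect = 2*pi*chi = 4*pi; visible defects sum to 3*pi


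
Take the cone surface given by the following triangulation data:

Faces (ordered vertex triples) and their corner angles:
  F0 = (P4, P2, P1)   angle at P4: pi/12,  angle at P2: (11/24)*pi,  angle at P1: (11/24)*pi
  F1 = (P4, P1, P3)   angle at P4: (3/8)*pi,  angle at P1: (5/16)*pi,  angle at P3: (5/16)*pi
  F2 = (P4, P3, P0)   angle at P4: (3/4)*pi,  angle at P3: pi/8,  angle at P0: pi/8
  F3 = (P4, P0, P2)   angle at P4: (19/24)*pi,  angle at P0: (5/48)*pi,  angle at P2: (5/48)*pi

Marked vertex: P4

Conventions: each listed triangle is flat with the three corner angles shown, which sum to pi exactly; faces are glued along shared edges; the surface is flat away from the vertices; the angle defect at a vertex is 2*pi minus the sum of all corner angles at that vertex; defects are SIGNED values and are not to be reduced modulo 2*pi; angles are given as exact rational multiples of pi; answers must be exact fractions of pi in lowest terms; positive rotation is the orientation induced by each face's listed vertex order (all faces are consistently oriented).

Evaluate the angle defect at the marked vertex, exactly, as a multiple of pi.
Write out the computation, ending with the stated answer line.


Sum of corner angles at P4: 2*pi
defect = 2*pi - 2*pi

Answer: defect(P4) = 0


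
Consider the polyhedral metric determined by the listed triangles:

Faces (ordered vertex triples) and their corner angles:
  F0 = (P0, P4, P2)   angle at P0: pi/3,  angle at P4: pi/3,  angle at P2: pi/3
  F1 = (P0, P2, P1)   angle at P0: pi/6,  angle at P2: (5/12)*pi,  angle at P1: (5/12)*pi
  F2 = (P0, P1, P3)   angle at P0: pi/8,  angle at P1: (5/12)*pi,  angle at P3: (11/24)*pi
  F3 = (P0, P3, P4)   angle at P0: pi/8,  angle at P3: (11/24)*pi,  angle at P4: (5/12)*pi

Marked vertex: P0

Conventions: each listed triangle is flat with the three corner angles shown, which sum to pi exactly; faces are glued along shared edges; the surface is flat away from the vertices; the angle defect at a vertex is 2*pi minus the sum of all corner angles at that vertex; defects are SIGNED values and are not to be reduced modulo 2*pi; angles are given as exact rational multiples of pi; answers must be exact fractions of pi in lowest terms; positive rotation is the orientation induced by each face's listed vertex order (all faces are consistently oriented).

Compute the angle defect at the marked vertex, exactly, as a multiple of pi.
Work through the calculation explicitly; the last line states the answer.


Sum of corner angles at P0: (3/4)*pi
defect = 2*pi - (3/4)*pi

Answer: defect(P0) = (5/4)*pi


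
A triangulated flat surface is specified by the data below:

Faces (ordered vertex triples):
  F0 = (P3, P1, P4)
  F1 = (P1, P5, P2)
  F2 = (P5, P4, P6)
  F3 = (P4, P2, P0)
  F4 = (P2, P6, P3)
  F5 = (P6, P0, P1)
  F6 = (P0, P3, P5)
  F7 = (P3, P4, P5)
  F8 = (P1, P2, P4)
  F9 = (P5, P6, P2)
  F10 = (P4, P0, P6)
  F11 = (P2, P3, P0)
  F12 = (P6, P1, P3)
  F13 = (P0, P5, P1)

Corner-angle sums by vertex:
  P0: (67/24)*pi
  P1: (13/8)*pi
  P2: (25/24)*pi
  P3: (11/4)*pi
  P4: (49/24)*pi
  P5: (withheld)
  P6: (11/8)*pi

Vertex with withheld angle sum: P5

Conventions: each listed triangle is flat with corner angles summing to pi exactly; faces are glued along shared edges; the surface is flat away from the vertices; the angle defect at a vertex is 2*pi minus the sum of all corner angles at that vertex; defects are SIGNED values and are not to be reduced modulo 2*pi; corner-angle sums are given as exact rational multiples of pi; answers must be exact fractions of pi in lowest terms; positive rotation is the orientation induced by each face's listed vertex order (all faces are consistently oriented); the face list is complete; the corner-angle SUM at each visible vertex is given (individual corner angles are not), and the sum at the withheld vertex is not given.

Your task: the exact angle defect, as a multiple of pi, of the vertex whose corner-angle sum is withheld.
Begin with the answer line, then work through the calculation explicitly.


Answer: defect(P5) = (-3/8)*pi

V = 7, E = 21, F = 14; chi = V - E + F = 0
Gauss-Bonnet: total defect = 2*pi*chi = 0; visible defects sum to (3/8)*pi


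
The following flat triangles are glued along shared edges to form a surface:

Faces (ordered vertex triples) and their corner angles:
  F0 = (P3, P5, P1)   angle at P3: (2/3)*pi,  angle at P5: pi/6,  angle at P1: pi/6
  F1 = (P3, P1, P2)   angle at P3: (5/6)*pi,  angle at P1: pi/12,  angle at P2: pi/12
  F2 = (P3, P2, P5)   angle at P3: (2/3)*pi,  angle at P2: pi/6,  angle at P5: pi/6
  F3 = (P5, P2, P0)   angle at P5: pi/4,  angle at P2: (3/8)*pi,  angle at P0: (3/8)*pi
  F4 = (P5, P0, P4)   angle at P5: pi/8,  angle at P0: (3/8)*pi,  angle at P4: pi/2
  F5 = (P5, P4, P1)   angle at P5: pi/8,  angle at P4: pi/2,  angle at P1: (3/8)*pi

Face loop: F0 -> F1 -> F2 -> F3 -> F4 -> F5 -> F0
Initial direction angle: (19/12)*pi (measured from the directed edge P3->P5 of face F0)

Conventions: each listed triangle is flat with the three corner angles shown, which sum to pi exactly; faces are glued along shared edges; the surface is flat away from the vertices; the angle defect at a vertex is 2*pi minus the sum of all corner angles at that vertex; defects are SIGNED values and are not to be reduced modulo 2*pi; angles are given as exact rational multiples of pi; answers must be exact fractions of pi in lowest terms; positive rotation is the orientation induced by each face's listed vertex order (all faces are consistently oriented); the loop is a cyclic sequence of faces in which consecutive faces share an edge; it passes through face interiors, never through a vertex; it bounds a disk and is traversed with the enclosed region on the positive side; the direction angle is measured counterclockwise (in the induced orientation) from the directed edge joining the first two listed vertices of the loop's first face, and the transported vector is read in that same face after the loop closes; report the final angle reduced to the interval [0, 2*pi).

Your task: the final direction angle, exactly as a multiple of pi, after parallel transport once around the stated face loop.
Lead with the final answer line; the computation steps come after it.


Answer: final direction angle = (7/12)*pi

enclosed vertex P3: corner angles sum to (13/6)*pi, defect = 2*pi - (13/6)*pi = -pi/6
enclosed vertex P5: corner angles sum to (5/6)*pi, defect = 2*pi - (5/6)*pi = (7/6)*pi
holonomy = initial angle + sum of enclosed defects (mod 2*pi), positive in the induced orientation
final angle = (19/12)*pi + pi = (7/12)*pi (mod 2*pi)


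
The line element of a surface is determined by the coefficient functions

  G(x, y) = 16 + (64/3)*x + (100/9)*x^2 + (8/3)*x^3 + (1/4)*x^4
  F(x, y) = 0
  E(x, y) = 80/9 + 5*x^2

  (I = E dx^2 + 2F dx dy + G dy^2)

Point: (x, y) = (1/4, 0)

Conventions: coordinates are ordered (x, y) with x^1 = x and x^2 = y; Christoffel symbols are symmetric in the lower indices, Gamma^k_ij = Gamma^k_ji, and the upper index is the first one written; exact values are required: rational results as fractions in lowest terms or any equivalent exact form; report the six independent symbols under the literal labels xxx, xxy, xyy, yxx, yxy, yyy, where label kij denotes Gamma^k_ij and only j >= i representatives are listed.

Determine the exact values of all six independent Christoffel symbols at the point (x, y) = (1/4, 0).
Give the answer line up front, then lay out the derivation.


Answer: Gamma_xxx = 36/265, Gamma_xxy = 0, Gamma_xyy = -3157/2120, Gamma_yxx = 0, Gamma_yxy = 280/451, Gamma_yyy = 0

E = 1325/144, F = 0, G = 203401/9216 at the point
E_x = 5/2, E_y = 0, F_x = 0, F_y = 0, G_x = 15785/576, G_y = 0
EG - F^2 = 269506325/1327104;  g^inv = (1327104/269506325) * [[203401/9216, 0], [0, 1325/144]]
first-kind symbols [ij,l] = (1/2)(d_i g_jl + d_j g_il - d_l g_ij): [xx,x] = E_x/2 = 5/4, [xx,y] = F_x - E_y/2 = 0, [xy,x] = E_y/2 = 0, [xy,y] = G_x/2 = 15785/1152, [yy,x] = F_y - G_x/2 = -15785/1152, [yy,y] = G_y/2 = 0
Gamma^x_ij = (G*[ij,x] - F*[ij,y])/(EG - F^2), Gamma^y_ij = (E*[ij,y] - F*[ij,x])/(EG - F^2)


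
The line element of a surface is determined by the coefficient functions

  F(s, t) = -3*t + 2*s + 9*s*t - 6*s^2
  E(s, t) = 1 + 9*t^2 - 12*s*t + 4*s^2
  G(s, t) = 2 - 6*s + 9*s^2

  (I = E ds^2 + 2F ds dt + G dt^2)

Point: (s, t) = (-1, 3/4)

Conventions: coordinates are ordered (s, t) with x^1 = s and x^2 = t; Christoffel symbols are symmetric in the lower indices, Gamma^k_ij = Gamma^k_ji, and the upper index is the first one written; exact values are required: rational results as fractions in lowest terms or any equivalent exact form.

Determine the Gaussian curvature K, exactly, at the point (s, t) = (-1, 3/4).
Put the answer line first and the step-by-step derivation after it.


Answer: K = -256/34969

E = 305/16, F = -17, G = 17, EG - F^2 = 561/16 at the point
E_s = -17, E_t = 51/2, F_s = 83/4, F_t = -12, G_s = -24, G_t = 0
E_tt = 18, F_st = 9, G_ss = 18
The intrinsic route: Brioschi's K = (det M1 - det M2)/(EG - F^2)^2.
M1 = [[-E_tt/2 + F_st - G_ss/2, E_s/2, F_s - E_t/2], [F_t - G_s/2, E, F], [G_t/2, F, G]] = [[-9, -17/2, 8], [0, 305/16, -17], [0, -17, 17]]; det M1 = -5049/16
M2 = [[0, E_t/2, G_s/2], [E_t/2, E, F], [G_s/2, F, G]] = [[0, 51/4, -12], [51/4, 305/16, -17], [-12, -17, 17]]; det M2 = -4905/16
det M1 - det M2 = -9; K = -9 / (561/16)^2 = -256/34969
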